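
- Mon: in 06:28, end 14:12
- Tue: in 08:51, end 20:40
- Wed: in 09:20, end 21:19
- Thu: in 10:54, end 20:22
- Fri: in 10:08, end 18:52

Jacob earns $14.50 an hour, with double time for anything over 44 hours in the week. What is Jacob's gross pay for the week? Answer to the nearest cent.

Mon: 06:28–14:12 = 7 h 44 min
Tue: 08:51–20:40 = 11 h 49 min
Wed: 09:20–21:19 = 11 h 59 min
Thu: 10:54–20:22 = 9 h 28 min
Fri: 10:08–18:52 = 8 h 44 min
Total worked: 49 h 44 min = 2984 min.
Regular 44 h 0 min = 2640 min at $14.50/h; overtime 5 h 44 min = 344 min at $29.00/h.
Pay = (2640 × $14.50 + 344 × $29.00) ÷ 60 = $804.27.

$804.27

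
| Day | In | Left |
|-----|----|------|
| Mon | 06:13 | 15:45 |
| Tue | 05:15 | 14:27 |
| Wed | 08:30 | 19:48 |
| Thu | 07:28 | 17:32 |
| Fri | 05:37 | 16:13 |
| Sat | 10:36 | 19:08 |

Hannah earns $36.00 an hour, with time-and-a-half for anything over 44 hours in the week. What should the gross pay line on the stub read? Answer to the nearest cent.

Mon: 06:13–15:45 = 9 h 32 min
Tue: 05:15–14:27 = 9 h 12 min
Wed: 08:30–19:48 = 11 h 18 min
Thu: 07:28–17:32 = 10 h 4 min
Fri: 05:37–16:13 = 10 h 36 min
Sat: 10:36–19:08 = 8 h 32 min
Total worked: 59 h 14 min = 3554 min.
Regular 44 h 0 min = 2640 min at $36.00/h; overtime 15 h 14 min = 914 min at $54.00/h.
Pay = (2640 × $36.00 + 914 × $54.00) ÷ 60 = $2406.60.

$2406.60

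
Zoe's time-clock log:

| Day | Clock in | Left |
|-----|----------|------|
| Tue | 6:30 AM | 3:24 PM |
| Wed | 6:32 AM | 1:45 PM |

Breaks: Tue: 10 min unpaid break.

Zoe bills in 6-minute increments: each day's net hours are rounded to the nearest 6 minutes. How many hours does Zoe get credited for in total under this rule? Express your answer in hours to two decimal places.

Tue: 6:30 AM–3:24 PM = 8 h 54 min − 10 min = 8 h 44 min → rounds to 8 h 42 min
Wed: 6:32 AM–1:45 PM = 7 h 13 min → rounds to 7 h 12 min
Total credited: 15 h 54 min.

15.90 hours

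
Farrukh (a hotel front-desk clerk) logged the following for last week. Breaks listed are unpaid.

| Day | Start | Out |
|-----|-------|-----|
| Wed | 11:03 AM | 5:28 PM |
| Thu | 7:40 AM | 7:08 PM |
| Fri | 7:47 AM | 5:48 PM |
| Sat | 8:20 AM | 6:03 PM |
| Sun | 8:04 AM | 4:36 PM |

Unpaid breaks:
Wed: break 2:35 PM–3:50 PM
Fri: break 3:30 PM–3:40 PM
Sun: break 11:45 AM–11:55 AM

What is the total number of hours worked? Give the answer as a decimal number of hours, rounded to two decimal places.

Wed: 11:03 AM–5:28 PM = 6 h 25 min; less 75 min break → 5 h 10 min
Thu: 7:40 AM–7:08 PM = 11 h 28 min
Fri: 7:47 AM–5:48 PM = 10 h 1 min; less 10 min break → 9 h 51 min
Sat: 8:20 AM–6:03 PM = 9 h 43 min
Sun: 8:04 AM–4:36 PM = 8 h 32 min; less 10 min break → 8 h 22 min
Total: 5 h 10 min + 11 h 28 min + 9 h 51 min + 9 h 43 min + 8 h 22 min = 44 h 34 min.

44.57 hours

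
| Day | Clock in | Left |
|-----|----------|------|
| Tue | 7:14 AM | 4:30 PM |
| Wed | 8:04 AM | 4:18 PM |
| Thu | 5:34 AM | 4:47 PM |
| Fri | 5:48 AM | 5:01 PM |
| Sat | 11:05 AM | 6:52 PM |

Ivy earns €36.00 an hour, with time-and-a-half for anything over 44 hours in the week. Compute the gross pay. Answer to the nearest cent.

€1784.70

Tue: 7:14 AM–4:30 PM = 9 h 16 min
Wed: 8:04 AM–4:18 PM = 8 h 14 min
Thu: 5:34 AM–4:47 PM = 11 h 13 min
Fri: 5:48 AM–5:01 PM = 11 h 13 min
Sat: 11:05 AM–6:52 PM = 7 h 47 min
Total worked: 47 h 43 min = 2863 min.
Regular 44 h 0 min = 2640 min at €36.00/h; overtime 3 h 43 min = 223 min at €54.00/h.
Pay = (2640 × €36.00 + 223 × €54.00) ÷ 60 = €1784.70.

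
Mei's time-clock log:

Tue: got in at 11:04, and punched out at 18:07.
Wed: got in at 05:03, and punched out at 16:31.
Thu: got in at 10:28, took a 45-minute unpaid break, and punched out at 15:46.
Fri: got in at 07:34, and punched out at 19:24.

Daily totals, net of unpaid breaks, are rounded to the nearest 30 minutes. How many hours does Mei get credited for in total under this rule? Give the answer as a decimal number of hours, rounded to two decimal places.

35.00 hours

Tue: 11:04–18:07 = 7 h 3 min → rounds to 7 h 0 min
Wed: 05:03–16:31 = 11 h 28 min → rounds to 11 h 30 min
Thu: 10:28–15:46 = 5 h 18 min − 45 min = 4 h 33 min → rounds to 4 h 30 min
Fri: 07:34–19:24 = 11 h 50 min → rounds to 12 h 0 min
Total credited: 35 h 0 min.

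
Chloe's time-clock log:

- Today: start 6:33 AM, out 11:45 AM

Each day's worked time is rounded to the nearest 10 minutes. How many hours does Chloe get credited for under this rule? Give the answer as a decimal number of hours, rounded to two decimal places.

Today: 6:33 AM–11:45 AM = 5 h 12 min → rounds to 5 h 10 min

5.17 hours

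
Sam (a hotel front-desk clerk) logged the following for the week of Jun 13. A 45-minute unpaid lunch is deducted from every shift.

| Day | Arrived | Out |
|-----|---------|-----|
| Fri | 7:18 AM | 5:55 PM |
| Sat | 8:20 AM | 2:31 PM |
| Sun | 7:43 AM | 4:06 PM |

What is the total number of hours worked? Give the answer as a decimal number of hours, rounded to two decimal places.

Fri: 7:18 AM–5:55 PM = 10 h 37 min; less 45 min break → 9 h 52 min
Sat: 8:20 AM–2:31 PM = 6 h 11 min; less 45 min break → 5 h 26 min
Sun: 7:43 AM–4:06 PM = 8 h 23 min; less 45 min break → 7 h 38 min
Total: 9 h 52 min + 5 h 26 min + 7 h 38 min = 22 h 56 min.

22.93 hours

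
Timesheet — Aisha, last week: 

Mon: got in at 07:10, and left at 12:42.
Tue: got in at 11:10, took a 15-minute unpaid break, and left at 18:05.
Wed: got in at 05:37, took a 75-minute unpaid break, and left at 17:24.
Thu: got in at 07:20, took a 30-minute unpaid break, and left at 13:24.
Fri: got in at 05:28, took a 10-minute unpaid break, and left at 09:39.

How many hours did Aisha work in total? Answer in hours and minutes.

32 h 19 min

Mon: 07:10–12:42 = 5 h 32 min
Tue: 11:10–18:05 = 6 h 55 min; less 15 min break → 6 h 40 min
Wed: 05:37–17:24 = 11 h 47 min; less 75 min break → 10 h 32 min
Thu: 07:20–13:24 = 6 h 4 min; less 30 min break → 5 h 34 min
Fri: 05:28–09:39 = 4 h 11 min; less 10 min break → 4 h 1 min
Total: 5 h 32 min + 6 h 40 min + 10 h 32 min + 5 h 34 min + 4 h 1 min = 32 h 19 min.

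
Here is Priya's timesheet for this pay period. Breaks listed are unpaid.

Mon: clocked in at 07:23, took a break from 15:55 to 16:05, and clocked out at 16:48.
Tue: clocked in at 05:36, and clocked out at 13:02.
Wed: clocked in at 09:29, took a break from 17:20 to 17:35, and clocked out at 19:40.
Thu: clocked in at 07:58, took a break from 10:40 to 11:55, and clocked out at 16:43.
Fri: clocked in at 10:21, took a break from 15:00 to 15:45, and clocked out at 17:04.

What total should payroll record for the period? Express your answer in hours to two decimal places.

Mon: 07:23–16:48 = 9 h 25 min; less 10 min break → 9 h 15 min
Tue: 05:36–13:02 = 7 h 26 min
Wed: 09:29–19:40 = 10 h 11 min; less 15 min break → 9 h 56 min
Thu: 07:58–16:43 = 8 h 45 min; less 75 min break → 7 h 30 min
Fri: 10:21–17:04 = 6 h 43 min; less 45 min break → 5 h 58 min
Total: 9 h 15 min + 7 h 26 min + 9 h 56 min + 7 h 30 min + 5 h 58 min = 40 h 5 min.

40.08 hours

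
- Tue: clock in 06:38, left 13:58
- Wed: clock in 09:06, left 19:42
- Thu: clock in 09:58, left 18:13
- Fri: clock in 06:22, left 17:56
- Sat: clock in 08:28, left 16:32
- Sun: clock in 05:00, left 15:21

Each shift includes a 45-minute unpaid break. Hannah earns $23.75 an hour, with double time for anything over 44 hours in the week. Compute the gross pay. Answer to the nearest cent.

Tue: 06:38–13:58 = 7 h 20 min; less 45 min break → 6 h 35 min
Wed: 09:06–19:42 = 10 h 36 min; less 45 min break → 9 h 51 min
Thu: 09:58–18:13 = 8 h 15 min; less 45 min break → 7 h 30 min
Fri: 06:22–17:56 = 11 h 34 min; less 45 min break → 10 h 49 min
Sat: 08:28–16:32 = 8 h 4 min; less 45 min break → 7 h 19 min
Sun: 05:00–15:21 = 10 h 21 min; less 45 min break → 9 h 36 min
Total worked: 51 h 40 min = 3100 min.
Regular 44 h 0 min = 2640 min at $23.75/h; overtime 7 h 40 min = 460 min at $47.50/h.
Pay = (2640 × $23.75 + 460 × $47.50) ÷ 60 = $1409.17.

$1409.17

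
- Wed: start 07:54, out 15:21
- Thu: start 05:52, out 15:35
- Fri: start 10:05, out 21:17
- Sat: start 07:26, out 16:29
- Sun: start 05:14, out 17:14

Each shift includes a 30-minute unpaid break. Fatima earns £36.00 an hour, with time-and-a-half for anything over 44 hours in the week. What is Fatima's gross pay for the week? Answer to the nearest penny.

Wed: 07:54–15:21 = 7 h 27 min; less 30 min break → 6 h 57 min
Thu: 05:52–15:35 = 9 h 43 min; less 30 min break → 9 h 13 min
Fri: 10:05–21:17 = 11 h 12 min; less 30 min break → 10 h 42 min
Sat: 07:26–16:29 = 9 h 3 min; less 30 min break → 8 h 33 min
Sun: 05:14–17:14 = 12 h 0 min; less 30 min break → 11 h 30 min
Total worked: 46 h 55 min = 2815 min.
Regular 44 h 0 min = 2640 min at £36.00/h; overtime 2 h 55 min = 175 min at £54.00/h.
Pay = (2640 × £36.00 + 175 × £54.00) ÷ 60 = £1741.50.

£1741.50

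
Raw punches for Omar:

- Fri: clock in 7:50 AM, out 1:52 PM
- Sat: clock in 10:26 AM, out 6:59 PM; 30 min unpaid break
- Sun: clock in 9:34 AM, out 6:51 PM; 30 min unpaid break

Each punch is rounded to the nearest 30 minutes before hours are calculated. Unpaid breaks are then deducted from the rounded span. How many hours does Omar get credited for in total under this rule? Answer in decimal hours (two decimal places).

23.00 hours

Fri: in 7:50 AM→8:00 AM, out 1:52 PM→2:00 PM; 6 h 0 min
Sat: in 10:26 AM→10:30 AM, out 6:59 PM→7:00 PM; 8 h 30 min − 30 min = 8 h 0 min
Sun: in 9:34 AM→9:30 AM, out 6:51 PM→7:00 PM; 9 h 30 min − 30 min = 9 h 0 min
Total credited: 23 h 0 min.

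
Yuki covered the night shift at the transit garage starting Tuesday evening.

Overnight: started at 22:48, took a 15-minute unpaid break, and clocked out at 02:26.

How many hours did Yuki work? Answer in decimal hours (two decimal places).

Overnight: 22:48 → midnight = 1 h 12 min; midnight → 02:26 = 2 h 26 min; span 3 h 38 min; less 15 min break → 3 h 23 min

3.38 hours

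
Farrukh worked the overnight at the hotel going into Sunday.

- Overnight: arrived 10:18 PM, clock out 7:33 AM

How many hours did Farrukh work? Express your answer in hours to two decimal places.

Overnight: 10:18 PM → midnight = 1 h 42 min; midnight → 7:33 AM = 7 h 33 min; span 9 h 15 min

9.25 hours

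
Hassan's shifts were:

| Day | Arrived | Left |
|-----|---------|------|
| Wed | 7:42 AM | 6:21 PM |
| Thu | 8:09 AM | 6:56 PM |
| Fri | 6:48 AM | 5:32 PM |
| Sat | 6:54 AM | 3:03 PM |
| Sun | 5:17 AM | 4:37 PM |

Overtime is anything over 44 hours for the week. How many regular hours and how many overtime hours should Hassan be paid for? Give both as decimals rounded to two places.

Regular 44.00 hours, overtime 7.65 hours

Wed: 7:42 AM–6:21 PM = 10 h 39 min
Thu: 8:09 AM–6:56 PM = 10 h 47 min
Fri: 6:48 AM–5:32 PM = 10 h 44 min
Sat: 6:54 AM–3:03 PM = 8 h 9 min
Sun: 5:17 AM–4:37 PM = 11 h 20 min
Total worked: 51 h 39 min = 51.65 h.
Threshold 44 h → overtime 7 h 39 min, regular 44 h 0 min.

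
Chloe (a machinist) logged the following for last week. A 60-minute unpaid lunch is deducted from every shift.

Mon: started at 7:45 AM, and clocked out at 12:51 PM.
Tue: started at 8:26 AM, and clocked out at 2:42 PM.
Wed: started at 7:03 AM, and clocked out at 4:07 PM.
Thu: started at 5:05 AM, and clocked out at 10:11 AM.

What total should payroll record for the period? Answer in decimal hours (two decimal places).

21.53 hours

Mon: 7:45 AM–12:51 PM = 5 h 6 min; less 60 min break → 4 h 6 min
Tue: 8:26 AM–2:42 PM = 6 h 16 min; less 60 min break → 5 h 16 min
Wed: 7:03 AM–4:07 PM = 9 h 4 min; less 60 min break → 8 h 4 min
Thu: 5:05 AM–10:11 AM = 5 h 6 min; less 60 min break → 4 h 6 min
Total: 4 h 6 min + 5 h 16 min + 8 h 4 min + 4 h 6 min = 21 h 32 min.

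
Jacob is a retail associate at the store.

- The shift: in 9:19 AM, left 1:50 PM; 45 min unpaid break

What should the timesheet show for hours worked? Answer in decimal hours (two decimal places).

3.77 hours

The shift: 9:19 AM–1:50 PM = 4 h 31 min; less 45 min break → 3 h 46 min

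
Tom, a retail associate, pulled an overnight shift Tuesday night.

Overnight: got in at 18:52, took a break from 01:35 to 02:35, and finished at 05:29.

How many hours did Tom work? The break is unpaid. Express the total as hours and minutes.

9 h 37 min

Overnight: 18:52 → midnight = 5 h 8 min; midnight → 05:29 = 5 h 29 min; span 10 h 37 min; less 60 min break → 9 h 37 min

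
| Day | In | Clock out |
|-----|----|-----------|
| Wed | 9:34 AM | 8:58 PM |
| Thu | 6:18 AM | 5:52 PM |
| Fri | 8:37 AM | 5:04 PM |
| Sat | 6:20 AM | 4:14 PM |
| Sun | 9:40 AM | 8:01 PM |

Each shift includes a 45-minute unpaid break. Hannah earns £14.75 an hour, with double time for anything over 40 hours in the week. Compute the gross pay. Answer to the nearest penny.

£823.54

Wed: 9:34 AM–8:58 PM = 11 h 24 min; less 45 min break → 10 h 39 min
Thu: 6:18 AM–5:52 PM = 11 h 34 min; less 45 min break → 10 h 49 min
Fri: 8:37 AM–5:04 PM = 8 h 27 min; less 45 min break → 7 h 42 min
Sat: 6:20 AM–4:14 PM = 9 h 54 min; less 45 min break → 9 h 9 min
Sun: 9:40 AM–8:01 PM = 10 h 21 min; less 45 min break → 9 h 36 min
Total worked: 47 h 55 min = 2875 min.
Regular 40 h 0 min = 2400 min at £14.75/h; overtime 7 h 55 min = 475 min at £29.50/h.
Pay = (2400 × £14.75 + 475 × £29.50) ÷ 60 = £823.54.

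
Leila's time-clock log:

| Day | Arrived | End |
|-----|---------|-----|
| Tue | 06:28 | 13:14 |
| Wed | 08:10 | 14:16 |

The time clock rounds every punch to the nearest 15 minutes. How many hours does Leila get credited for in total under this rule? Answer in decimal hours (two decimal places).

Tue: in 06:28→06:30, out 13:14→13:15; 6 h 45 min
Wed: in 08:10→08:15, out 14:16→14:15; 6 h 0 min
Total credited: 12 h 45 min.

12.75 hours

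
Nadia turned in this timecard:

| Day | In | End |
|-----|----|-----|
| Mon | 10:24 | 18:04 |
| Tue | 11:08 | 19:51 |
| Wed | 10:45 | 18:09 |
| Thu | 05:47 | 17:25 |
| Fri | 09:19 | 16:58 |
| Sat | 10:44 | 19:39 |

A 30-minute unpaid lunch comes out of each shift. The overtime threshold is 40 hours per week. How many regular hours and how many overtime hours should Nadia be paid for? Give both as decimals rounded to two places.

Regular 40.00 hours, overtime 8.98 hours

Mon: 10:24–18:04 = 7 h 40 min; less 30 min break → 7 h 10 min
Tue: 11:08–19:51 = 8 h 43 min; less 30 min break → 8 h 13 min
Wed: 10:45–18:09 = 7 h 24 min; less 30 min break → 6 h 54 min
Thu: 05:47–17:25 = 11 h 38 min; less 30 min break → 11 h 8 min
Fri: 09:19–16:58 = 7 h 39 min; less 30 min break → 7 h 9 min
Sat: 10:44–19:39 = 8 h 55 min; less 30 min break → 8 h 25 min
Total worked: 48 h 59 min = 48.98 h.
Threshold 40 h → overtime 8 h 59 min, regular 40 h 0 min.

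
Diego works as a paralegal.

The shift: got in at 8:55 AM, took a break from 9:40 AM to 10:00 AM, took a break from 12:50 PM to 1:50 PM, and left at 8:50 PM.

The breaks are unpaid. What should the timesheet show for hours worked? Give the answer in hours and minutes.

10 h 35 min

The shift: 8:55 AM–8:50 PM = 11 h 55 min; less 80 min break → 10 h 35 min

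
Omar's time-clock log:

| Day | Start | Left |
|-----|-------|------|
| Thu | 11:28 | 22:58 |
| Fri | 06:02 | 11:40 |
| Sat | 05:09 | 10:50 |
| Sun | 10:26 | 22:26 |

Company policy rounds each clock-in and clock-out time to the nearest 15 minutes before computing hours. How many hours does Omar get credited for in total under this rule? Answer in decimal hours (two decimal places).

34.75 hours

Thu: in 11:28→11:30, out 22:58→23:00; 11 h 30 min
Fri: in 06:02→06:00, out 11:40→11:45; 5 h 45 min
Sat: in 05:09→05:15, out 10:50→10:45; 5 h 30 min
Sun: in 10:26→10:30, out 22:26→22:30; 12 h 0 min
Total credited: 34 h 45 min.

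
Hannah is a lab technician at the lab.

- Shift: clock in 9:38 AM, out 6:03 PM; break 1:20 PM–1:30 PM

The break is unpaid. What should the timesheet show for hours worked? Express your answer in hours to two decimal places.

8.25 hours

Shift: 9:38 AM–6:03 PM = 8 h 25 min; less 10 min break → 8 h 15 min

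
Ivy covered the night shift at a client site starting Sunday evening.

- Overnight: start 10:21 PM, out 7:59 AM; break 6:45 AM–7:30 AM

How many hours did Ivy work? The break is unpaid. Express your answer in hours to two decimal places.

8.88 hours

Overnight: 10:21 PM → midnight = 1 h 39 min; midnight → 7:59 AM = 7 h 59 min; span 9 h 38 min; less 45 min break → 8 h 53 min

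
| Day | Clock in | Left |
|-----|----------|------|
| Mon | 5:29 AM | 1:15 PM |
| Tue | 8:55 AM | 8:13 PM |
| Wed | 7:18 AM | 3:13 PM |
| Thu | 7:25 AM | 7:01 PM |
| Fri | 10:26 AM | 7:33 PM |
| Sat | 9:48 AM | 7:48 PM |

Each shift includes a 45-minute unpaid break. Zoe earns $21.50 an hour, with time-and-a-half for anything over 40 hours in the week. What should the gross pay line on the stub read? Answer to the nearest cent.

$1285.70

Mon: 5:29 AM–1:15 PM = 7 h 46 min; less 45 min break → 7 h 1 min
Tue: 8:55 AM–8:13 PM = 11 h 18 min; less 45 min break → 10 h 33 min
Wed: 7:18 AM–3:13 PM = 7 h 55 min; less 45 min break → 7 h 10 min
Thu: 7:25 AM–7:01 PM = 11 h 36 min; less 45 min break → 10 h 51 min
Fri: 10:26 AM–7:33 PM = 9 h 7 min; less 45 min break → 8 h 22 min
Sat: 9:48 AM–7:48 PM = 10 h 0 min; less 45 min break → 9 h 15 min
Total worked: 53 h 12 min = 3192 min.
Regular 40 h 0 min = 2400 min at $21.50/h; overtime 13 h 12 min = 792 min at $32.25/h.
Pay = (2400 × $21.50 + 792 × $32.25) ÷ 60 = $1285.70.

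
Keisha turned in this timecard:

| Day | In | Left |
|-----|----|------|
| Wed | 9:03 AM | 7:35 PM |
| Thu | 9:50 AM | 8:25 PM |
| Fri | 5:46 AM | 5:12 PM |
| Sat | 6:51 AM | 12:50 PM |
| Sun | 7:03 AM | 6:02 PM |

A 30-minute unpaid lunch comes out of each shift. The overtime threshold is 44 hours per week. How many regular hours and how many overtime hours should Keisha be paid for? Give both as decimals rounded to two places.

Regular 44.00 hours, overtime 3.02 hours

Wed: 9:03 AM–7:35 PM = 10 h 32 min; less 30 min break → 10 h 2 min
Thu: 9:50 AM–8:25 PM = 10 h 35 min; less 30 min break → 10 h 5 min
Fri: 5:46 AM–5:12 PM = 11 h 26 min; less 30 min break → 10 h 56 min
Sat: 6:51 AM–12:50 PM = 5 h 59 min; less 30 min break → 5 h 29 min
Sun: 7:03 AM–6:02 PM = 10 h 59 min; less 30 min break → 10 h 29 min
Total worked: 47 h 1 min = 47.02 h.
Threshold 44 h → overtime 3 h 1 min, regular 44 h 0 min.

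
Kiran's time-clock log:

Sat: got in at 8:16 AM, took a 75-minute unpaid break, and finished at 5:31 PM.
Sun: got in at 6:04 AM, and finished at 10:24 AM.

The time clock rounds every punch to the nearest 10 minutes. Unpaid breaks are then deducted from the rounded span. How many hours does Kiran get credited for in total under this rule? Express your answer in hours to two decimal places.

Sat: in 8:16 AM→8:20 AM, out 5:31 PM→5:30 PM; 9 h 10 min − 75 min = 7 h 55 min
Sun: in 6:04 AM→6:00 AM, out 10:24 AM→10:20 AM; 4 h 20 min
Total credited: 12 h 15 min.

12.25 hours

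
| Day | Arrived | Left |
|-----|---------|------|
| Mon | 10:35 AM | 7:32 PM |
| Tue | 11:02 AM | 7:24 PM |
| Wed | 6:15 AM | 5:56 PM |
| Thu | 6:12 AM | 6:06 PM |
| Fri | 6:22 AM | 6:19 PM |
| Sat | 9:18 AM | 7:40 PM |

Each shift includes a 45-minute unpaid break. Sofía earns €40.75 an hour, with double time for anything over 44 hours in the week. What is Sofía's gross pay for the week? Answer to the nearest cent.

€2992.41

Mon: 10:35 AM–7:32 PM = 8 h 57 min; less 45 min break → 8 h 12 min
Tue: 11:02 AM–7:24 PM = 8 h 22 min; less 45 min break → 7 h 37 min
Wed: 6:15 AM–5:56 PM = 11 h 41 min; less 45 min break → 10 h 56 min
Thu: 6:12 AM–6:06 PM = 11 h 54 min; less 45 min break → 11 h 9 min
Fri: 6:22 AM–6:19 PM = 11 h 57 min; less 45 min break → 11 h 12 min
Sat: 9:18 AM–7:40 PM = 10 h 22 min; less 45 min break → 9 h 37 min
Total worked: 58 h 43 min = 3523 min.
Regular 44 h 0 min = 2640 min at €40.75/h; overtime 14 h 43 min = 883 min at €81.50/h.
Pay = (2640 × €40.75 + 883 × €81.50) ÷ 60 = €2992.41.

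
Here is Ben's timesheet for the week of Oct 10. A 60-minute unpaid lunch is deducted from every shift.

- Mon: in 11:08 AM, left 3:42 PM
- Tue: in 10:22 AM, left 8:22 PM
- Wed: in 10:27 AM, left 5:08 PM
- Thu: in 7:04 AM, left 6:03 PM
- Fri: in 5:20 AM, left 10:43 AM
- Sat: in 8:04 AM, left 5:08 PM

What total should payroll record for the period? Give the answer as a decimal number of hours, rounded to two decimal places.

40.68 hours

Mon: 11:08 AM–3:42 PM = 4 h 34 min; less 60 min break → 3 h 34 min
Tue: 10:22 AM–8:22 PM = 10 h 0 min; less 60 min break → 9 h 0 min
Wed: 10:27 AM–5:08 PM = 6 h 41 min; less 60 min break → 5 h 41 min
Thu: 7:04 AM–6:03 PM = 10 h 59 min; less 60 min break → 9 h 59 min
Fri: 5:20 AM–10:43 AM = 5 h 23 min; less 60 min break → 4 h 23 min
Sat: 8:04 AM–5:08 PM = 9 h 4 min; less 60 min break → 8 h 4 min
Total: 3 h 34 min + 9 h 0 min + 5 h 41 min + 9 h 59 min + 4 h 23 min + 8 h 4 min = 40 h 41 min.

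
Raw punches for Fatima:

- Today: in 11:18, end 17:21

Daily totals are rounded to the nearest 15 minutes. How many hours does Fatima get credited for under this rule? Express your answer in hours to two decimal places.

Today: 11:18–17:21 = 6 h 3 min → rounds to 6 h 0 min

6.00 hours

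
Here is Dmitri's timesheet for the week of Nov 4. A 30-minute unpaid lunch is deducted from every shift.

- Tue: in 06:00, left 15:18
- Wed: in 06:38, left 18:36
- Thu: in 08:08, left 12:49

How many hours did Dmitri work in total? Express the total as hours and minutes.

Tue: 06:00–15:18 = 9 h 18 min; less 30 min break → 8 h 48 min
Wed: 06:38–18:36 = 11 h 58 min; less 30 min break → 11 h 28 min
Thu: 08:08–12:49 = 4 h 41 min; less 30 min break → 4 h 11 min
Total: 8 h 48 min + 11 h 28 min + 4 h 11 min = 24 h 27 min.

24 h 27 min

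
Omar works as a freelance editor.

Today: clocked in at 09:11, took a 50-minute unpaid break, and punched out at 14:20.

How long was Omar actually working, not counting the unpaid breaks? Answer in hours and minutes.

4 h 19 min

Today: 09:11–14:20 = 5 h 9 min; less 50 min break → 4 h 19 min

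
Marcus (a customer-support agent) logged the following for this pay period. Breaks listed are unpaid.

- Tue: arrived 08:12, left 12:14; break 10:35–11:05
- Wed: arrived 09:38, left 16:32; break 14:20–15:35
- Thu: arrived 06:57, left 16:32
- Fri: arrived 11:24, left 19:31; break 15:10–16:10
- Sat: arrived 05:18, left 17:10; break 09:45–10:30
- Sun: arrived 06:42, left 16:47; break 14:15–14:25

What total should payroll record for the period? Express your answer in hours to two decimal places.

46.92 hours

Tue: 08:12–12:14 = 4 h 2 min; less 30 min break → 3 h 32 min
Wed: 09:38–16:32 = 6 h 54 min; less 75 min break → 5 h 39 min
Thu: 06:57–16:32 = 9 h 35 min
Fri: 11:24–19:31 = 8 h 7 min; less 60 min break → 7 h 7 min
Sat: 05:18–17:10 = 11 h 52 min; less 45 min break → 11 h 7 min
Sun: 06:42–16:47 = 10 h 5 min; less 10 min break → 9 h 55 min
Total: 3 h 32 min + 5 h 39 min + 9 h 35 min + 7 h 7 min + 11 h 7 min + 9 h 55 min = 46 h 55 min.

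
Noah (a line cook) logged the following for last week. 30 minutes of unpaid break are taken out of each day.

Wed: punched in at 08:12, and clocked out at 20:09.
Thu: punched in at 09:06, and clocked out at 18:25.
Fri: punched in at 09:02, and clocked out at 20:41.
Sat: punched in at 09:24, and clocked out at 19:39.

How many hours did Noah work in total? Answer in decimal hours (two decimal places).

41.17 hours

Wed: 08:12–20:09 = 11 h 57 min; less 30 min break → 11 h 27 min
Thu: 09:06–18:25 = 9 h 19 min; less 30 min break → 8 h 49 min
Fri: 09:02–20:41 = 11 h 39 min; less 30 min break → 11 h 9 min
Sat: 09:24–19:39 = 10 h 15 min; less 30 min break → 9 h 45 min
Total: 11 h 27 min + 8 h 49 min + 11 h 9 min + 9 h 45 min = 41 h 10 min.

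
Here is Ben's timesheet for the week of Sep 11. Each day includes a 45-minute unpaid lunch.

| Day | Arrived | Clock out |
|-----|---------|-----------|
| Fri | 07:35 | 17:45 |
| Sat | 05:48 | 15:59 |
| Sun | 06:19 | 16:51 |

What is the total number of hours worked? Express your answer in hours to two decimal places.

28.63 hours

Fri: 07:35–17:45 = 10 h 10 min; less 45 min break → 9 h 25 min
Sat: 05:48–15:59 = 10 h 11 min; less 45 min break → 9 h 26 min
Sun: 06:19–16:51 = 10 h 32 min; less 45 min break → 9 h 47 min
Total: 9 h 25 min + 9 h 26 min + 9 h 47 min = 28 h 38 min.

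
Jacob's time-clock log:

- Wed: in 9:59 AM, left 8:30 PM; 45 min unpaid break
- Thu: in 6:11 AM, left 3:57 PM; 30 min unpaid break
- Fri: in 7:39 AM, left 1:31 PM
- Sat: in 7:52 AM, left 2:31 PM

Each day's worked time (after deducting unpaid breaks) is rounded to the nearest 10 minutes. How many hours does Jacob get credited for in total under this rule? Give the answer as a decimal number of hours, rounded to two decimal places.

31.67 hours

Wed: 9:59 AM–8:30 PM = 10 h 31 min − 45 min = 9 h 46 min → rounds to 9 h 50 min
Thu: 6:11 AM–3:57 PM = 9 h 46 min − 30 min = 9 h 16 min → rounds to 9 h 20 min
Fri: 7:39 AM–1:31 PM = 5 h 52 min → rounds to 5 h 50 min
Sat: 7:52 AM–2:31 PM = 6 h 39 min → rounds to 6 h 40 min
Total credited: 31 h 40 min.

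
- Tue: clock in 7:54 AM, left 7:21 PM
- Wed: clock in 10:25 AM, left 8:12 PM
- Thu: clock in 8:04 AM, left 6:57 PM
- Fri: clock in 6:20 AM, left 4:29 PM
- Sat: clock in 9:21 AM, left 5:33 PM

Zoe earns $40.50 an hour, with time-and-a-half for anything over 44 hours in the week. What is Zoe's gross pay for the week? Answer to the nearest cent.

$2174.85

Tue: 7:54 AM–7:21 PM = 11 h 27 min
Wed: 10:25 AM–8:12 PM = 9 h 47 min
Thu: 8:04 AM–6:57 PM = 10 h 53 min
Fri: 6:20 AM–4:29 PM = 10 h 9 min
Sat: 9:21 AM–5:33 PM = 8 h 12 min
Total worked: 50 h 28 min = 3028 min.
Regular 44 h 0 min = 2640 min at $40.50/h; overtime 6 h 28 min = 388 min at $60.75/h.
Pay = (2640 × $40.50 + 388 × $60.75) ÷ 60 = $2174.85.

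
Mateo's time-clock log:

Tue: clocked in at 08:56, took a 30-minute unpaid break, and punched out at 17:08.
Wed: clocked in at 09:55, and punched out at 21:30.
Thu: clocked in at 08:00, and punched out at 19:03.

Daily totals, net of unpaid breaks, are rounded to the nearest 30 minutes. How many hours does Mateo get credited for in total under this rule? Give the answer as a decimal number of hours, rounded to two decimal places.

30.00 hours

Tue: 08:56–17:08 = 8 h 12 min − 30 min = 7 h 42 min → rounds to 7 h 30 min
Wed: 09:55–21:30 = 11 h 35 min → rounds to 11 h 30 min
Thu: 08:00–19:03 = 11 h 3 min → rounds to 11 h 0 min
Total credited: 30 h 0 min.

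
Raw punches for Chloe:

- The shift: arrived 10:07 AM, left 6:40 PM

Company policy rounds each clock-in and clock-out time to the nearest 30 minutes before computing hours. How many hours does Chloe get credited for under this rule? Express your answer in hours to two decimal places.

The shift: in 10:07 AM→10:00 AM, out 6:40 PM→6:30 PM; 8 h 30 min

8.50 hours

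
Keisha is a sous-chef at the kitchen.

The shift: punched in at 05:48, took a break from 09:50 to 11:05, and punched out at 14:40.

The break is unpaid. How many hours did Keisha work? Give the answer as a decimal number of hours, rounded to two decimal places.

7.62 hours

The shift: 05:48–14:40 = 8 h 52 min; less 75 min break → 7 h 37 min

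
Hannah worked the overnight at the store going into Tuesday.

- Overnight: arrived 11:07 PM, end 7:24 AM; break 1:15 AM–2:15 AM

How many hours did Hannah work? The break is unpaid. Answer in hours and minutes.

Overnight: 11:07 PM → midnight = 0 h 53 min; midnight → 7:24 AM = 7 h 24 min; span 8 h 17 min; less 60 min break → 7 h 17 min

7 h 17 min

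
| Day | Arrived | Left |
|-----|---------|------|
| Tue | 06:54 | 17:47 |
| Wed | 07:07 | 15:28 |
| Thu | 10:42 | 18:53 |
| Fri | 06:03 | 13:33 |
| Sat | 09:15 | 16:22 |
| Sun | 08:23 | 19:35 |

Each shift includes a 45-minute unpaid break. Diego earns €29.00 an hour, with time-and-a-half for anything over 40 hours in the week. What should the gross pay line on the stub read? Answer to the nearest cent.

€1539.90

Tue: 06:54–17:47 = 10 h 53 min; less 45 min break → 10 h 8 min
Wed: 07:07–15:28 = 8 h 21 min; less 45 min break → 7 h 36 min
Thu: 10:42–18:53 = 8 h 11 min; less 45 min break → 7 h 26 min
Fri: 06:03–13:33 = 7 h 30 min; less 45 min break → 6 h 45 min
Sat: 09:15–16:22 = 7 h 7 min; less 45 min break → 6 h 22 min
Sun: 08:23–19:35 = 11 h 12 min; less 45 min break → 10 h 27 min
Total worked: 48 h 44 min = 2924 min.
Regular 40 h 0 min = 2400 min at €29.00/h; overtime 8 h 44 min = 524 min at €43.50/h.
Pay = (2400 × €29.00 + 524 × €43.50) ÷ 60 = €1539.90.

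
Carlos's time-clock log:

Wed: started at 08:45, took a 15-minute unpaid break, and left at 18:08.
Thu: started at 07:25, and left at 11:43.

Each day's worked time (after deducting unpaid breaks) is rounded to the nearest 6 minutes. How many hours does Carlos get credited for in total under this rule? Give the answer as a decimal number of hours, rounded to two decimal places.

13.40 hours

Wed: 08:45–18:08 = 9 h 23 min − 15 min = 9 h 8 min → rounds to 9 h 6 min
Thu: 07:25–11:43 = 4 h 18 min → rounds to 4 h 18 min
Total credited: 13 h 24 min.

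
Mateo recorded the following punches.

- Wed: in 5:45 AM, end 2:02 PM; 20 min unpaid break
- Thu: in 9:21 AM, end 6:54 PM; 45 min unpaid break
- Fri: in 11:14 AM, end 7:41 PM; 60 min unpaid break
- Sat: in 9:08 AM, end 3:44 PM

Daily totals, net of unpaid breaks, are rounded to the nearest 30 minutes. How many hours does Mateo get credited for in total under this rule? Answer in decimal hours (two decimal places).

31.00 hours

Wed: 5:45 AM–2:02 PM = 8 h 17 min − 20 min = 7 h 57 min → rounds to 8 h 0 min
Thu: 9:21 AM–6:54 PM = 9 h 33 min − 45 min = 8 h 48 min → rounds to 9 h 0 min
Fri: 11:14 AM–7:41 PM = 8 h 27 min − 60 min = 7 h 27 min → rounds to 7 h 30 min
Sat: 9:08 AM–3:44 PM = 6 h 36 min → rounds to 6 h 30 min
Total credited: 31 h 0 min.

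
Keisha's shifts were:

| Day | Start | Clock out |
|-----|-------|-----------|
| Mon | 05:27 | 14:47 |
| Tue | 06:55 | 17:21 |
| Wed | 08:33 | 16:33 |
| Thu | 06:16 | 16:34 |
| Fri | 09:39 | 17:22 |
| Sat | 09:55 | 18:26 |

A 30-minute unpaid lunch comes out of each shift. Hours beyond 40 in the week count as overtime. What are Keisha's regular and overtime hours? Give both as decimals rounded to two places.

Regular 40.00 hours, overtime 11.30 hours

Mon: 05:27–14:47 = 9 h 20 min; less 30 min break → 8 h 50 min
Tue: 06:55–17:21 = 10 h 26 min; less 30 min break → 9 h 56 min
Wed: 08:33–16:33 = 8 h 0 min; less 30 min break → 7 h 30 min
Thu: 06:16–16:34 = 10 h 18 min; less 30 min break → 9 h 48 min
Fri: 09:39–17:22 = 7 h 43 min; less 30 min break → 7 h 13 min
Sat: 09:55–18:26 = 8 h 31 min; less 30 min break → 8 h 1 min
Total worked: 51 h 18 min = 51.30 h.
Threshold 40 h → overtime 11 h 18 min, regular 40 h 0 min.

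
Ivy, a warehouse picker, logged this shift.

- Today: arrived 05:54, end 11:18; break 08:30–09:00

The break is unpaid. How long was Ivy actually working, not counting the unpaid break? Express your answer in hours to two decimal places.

4.90 hours

Today: 05:54–11:18 = 5 h 24 min; less 30 min break → 4 h 54 min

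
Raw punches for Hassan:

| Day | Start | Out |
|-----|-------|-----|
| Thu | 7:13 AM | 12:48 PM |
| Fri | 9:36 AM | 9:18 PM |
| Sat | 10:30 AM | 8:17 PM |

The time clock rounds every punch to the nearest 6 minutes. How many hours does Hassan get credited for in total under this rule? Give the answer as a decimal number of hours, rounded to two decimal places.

27.10 hours

Thu: in 7:13 AM→7:12 AM, out 12:48 PM→12:48 PM; 5 h 36 min
Fri: in 9:36 AM→9:36 AM, out 9:18 PM→9:18 PM; 11 h 42 min
Sat: in 10:30 AM→10:30 AM, out 8:17 PM→8:18 PM; 9 h 48 min
Total credited: 27 h 6 min.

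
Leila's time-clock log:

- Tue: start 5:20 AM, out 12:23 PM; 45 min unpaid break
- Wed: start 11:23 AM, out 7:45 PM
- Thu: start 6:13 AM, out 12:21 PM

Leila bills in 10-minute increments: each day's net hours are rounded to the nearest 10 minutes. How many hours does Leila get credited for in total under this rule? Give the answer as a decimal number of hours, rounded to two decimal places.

Tue: 5:20 AM–12:23 PM = 7 h 3 min − 45 min = 6 h 18 min → rounds to 6 h 20 min
Wed: 11:23 AM–7:45 PM = 8 h 22 min → rounds to 8 h 20 min
Thu: 6:13 AM–12:21 PM = 6 h 8 min → rounds to 6 h 10 min
Total credited: 20 h 50 min.

20.83 hours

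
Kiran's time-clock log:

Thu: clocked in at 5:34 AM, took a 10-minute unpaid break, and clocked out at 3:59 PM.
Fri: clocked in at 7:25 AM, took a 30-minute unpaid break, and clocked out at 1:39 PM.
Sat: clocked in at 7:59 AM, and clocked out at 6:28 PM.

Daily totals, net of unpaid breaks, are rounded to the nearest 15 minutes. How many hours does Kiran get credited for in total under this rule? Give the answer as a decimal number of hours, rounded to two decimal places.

Thu: 5:34 AM–3:59 PM = 10 h 25 min − 10 min = 10 h 15 min → rounds to 10 h 15 min
Fri: 7:25 AM–1:39 PM = 6 h 14 min − 30 min = 5 h 44 min → rounds to 5 h 45 min
Sat: 7:59 AM–6:28 PM = 10 h 29 min → rounds to 10 h 30 min
Total credited: 26 h 30 min.

26.50 hours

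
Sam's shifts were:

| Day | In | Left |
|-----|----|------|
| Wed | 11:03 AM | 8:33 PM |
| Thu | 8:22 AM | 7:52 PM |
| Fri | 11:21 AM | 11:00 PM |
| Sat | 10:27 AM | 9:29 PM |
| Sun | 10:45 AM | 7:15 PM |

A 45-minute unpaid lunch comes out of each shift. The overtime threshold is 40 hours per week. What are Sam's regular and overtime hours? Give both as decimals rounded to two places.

Wed: 11:03 AM–8:33 PM = 9 h 30 min; less 45 min break → 8 h 45 min
Thu: 8:22 AM–7:52 PM = 11 h 30 min; less 45 min break → 10 h 45 min
Fri: 11:21 AM–11:00 PM = 11 h 39 min; less 45 min break → 10 h 54 min
Sat: 10:27 AM–9:29 PM = 11 h 2 min; less 45 min break → 10 h 17 min
Sun: 10:45 AM–7:15 PM = 8 h 30 min; less 45 min break → 7 h 45 min
Total worked: 48 h 26 min = 48.43 h.
Threshold 40 h → overtime 8 h 26 min, regular 40 h 0 min.

Regular 40.00 hours, overtime 8.43 hours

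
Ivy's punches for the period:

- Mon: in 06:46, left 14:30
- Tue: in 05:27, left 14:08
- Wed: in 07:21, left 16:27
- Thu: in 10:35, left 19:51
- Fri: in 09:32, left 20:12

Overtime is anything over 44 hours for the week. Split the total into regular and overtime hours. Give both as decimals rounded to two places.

Regular 44.00 hours, overtime 1.45 hours

Mon: 06:46–14:30 = 7 h 44 min
Tue: 05:27–14:08 = 8 h 41 min
Wed: 07:21–16:27 = 9 h 6 min
Thu: 10:35–19:51 = 9 h 16 min
Fri: 09:32–20:12 = 10 h 40 min
Total worked: 45 h 27 min = 45.45 h.
Threshold 44 h → overtime 1 h 27 min, regular 44 h 0 min.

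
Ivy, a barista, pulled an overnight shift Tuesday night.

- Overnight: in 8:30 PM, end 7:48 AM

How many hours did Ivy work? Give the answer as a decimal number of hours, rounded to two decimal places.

11.30 hours

Overnight: 8:30 PM → midnight = 3 h 30 min; midnight → 7:48 AM = 7 h 48 min; span 11 h 18 min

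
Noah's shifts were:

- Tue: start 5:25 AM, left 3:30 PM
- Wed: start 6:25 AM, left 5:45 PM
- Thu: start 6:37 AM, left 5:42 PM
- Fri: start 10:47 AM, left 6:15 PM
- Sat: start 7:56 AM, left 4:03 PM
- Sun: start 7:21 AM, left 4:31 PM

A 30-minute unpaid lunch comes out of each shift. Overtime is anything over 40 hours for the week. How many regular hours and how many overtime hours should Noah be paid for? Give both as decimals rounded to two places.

Regular 40.00 hours, overtime 14.25 hours

Tue: 5:25 AM–3:30 PM = 10 h 5 min; less 30 min break → 9 h 35 min
Wed: 6:25 AM–5:45 PM = 11 h 20 min; less 30 min break → 10 h 50 min
Thu: 6:37 AM–5:42 PM = 11 h 5 min; less 30 min break → 10 h 35 min
Fri: 10:47 AM–6:15 PM = 7 h 28 min; less 30 min break → 6 h 58 min
Sat: 7:56 AM–4:03 PM = 8 h 7 min; less 30 min break → 7 h 37 min
Sun: 7:21 AM–4:31 PM = 9 h 10 min; less 30 min break → 8 h 40 min
Total worked: 54 h 15 min = 54.25 h.
Threshold 40 h → overtime 14 h 15 min, regular 40 h 0 min.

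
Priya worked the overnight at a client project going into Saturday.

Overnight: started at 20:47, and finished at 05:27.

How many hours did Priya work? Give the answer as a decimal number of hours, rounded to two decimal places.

Overnight: 20:47 → midnight = 3 h 13 min; midnight → 05:27 = 5 h 27 min; span 8 h 40 min

8.67 hours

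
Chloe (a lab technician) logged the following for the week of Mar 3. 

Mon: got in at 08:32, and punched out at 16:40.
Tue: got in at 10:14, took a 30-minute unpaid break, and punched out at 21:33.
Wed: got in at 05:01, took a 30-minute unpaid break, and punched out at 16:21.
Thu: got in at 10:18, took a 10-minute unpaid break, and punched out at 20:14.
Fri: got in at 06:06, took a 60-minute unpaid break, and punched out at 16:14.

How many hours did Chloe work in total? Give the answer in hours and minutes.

Mon: 08:32–16:40 = 8 h 8 min
Tue: 10:14–21:33 = 11 h 19 min; less 30 min break → 10 h 49 min
Wed: 05:01–16:21 = 11 h 20 min; less 30 min break → 10 h 50 min
Thu: 10:18–20:14 = 9 h 56 min; less 10 min break → 9 h 46 min
Fri: 06:06–16:14 = 10 h 8 min; less 60 min break → 9 h 8 min
Total: 8 h 8 min + 10 h 49 min + 10 h 50 min + 9 h 46 min + 9 h 8 min = 48 h 41 min.

48 h 41 min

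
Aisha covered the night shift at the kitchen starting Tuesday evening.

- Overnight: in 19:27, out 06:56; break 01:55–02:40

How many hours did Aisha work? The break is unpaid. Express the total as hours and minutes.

10 h 44 min

Overnight: 19:27 → midnight = 4 h 33 min; midnight → 06:56 = 6 h 56 min; span 11 h 29 min; less 45 min break → 10 h 44 min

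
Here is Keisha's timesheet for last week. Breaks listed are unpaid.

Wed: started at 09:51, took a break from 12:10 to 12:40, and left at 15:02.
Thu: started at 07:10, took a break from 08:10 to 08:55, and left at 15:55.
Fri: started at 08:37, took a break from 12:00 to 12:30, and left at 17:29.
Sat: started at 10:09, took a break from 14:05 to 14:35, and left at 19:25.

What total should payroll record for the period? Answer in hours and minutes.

29 h 49 min

Wed: 09:51–15:02 = 5 h 11 min; less 30 min break → 4 h 41 min
Thu: 07:10–15:55 = 8 h 45 min; less 45 min break → 8 h 0 min
Fri: 08:37–17:29 = 8 h 52 min; less 30 min break → 8 h 22 min
Sat: 10:09–19:25 = 9 h 16 min; less 30 min break → 8 h 46 min
Total: 4 h 41 min + 8 h 0 min + 8 h 22 min + 8 h 46 min = 29 h 49 min.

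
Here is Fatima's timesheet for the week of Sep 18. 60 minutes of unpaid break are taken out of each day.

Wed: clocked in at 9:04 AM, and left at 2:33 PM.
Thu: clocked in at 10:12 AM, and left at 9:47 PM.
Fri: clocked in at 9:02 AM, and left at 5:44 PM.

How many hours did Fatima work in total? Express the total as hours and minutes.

Wed: 9:04 AM–2:33 PM = 5 h 29 min; less 60 min break → 4 h 29 min
Thu: 10:12 AM–9:47 PM = 11 h 35 min; less 60 min break → 10 h 35 min
Fri: 9:02 AM–5:44 PM = 8 h 42 min; less 60 min break → 7 h 42 min
Total: 4 h 29 min + 10 h 35 min + 7 h 42 min = 22 h 46 min.

22 h 46 min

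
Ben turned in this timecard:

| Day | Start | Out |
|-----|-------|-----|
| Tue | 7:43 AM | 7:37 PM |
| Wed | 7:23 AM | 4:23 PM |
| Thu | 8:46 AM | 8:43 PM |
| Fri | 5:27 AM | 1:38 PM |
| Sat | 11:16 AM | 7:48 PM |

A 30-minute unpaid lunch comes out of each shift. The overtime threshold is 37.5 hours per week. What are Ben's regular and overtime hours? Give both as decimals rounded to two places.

Regular 37.50 hours, overtime 9.57 hours

Tue: 7:43 AM–7:37 PM = 11 h 54 min; less 30 min break → 11 h 24 min
Wed: 7:23 AM–4:23 PM = 9 h 0 min; less 30 min break → 8 h 30 min
Thu: 8:46 AM–8:43 PM = 11 h 57 min; less 30 min break → 11 h 27 min
Fri: 5:27 AM–1:38 PM = 8 h 11 min; less 30 min break → 7 h 41 min
Sat: 11:16 AM–7:48 PM = 8 h 32 min; less 30 min break → 8 h 2 min
Total worked: 47 h 4 min = 47.07 h.
Threshold 37.5 h → overtime 9 h 34 min, regular 37 h 30 min.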